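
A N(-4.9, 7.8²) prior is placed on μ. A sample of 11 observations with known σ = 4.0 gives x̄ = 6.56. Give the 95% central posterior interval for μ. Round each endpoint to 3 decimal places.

Posterior precision = 1/7.8² + 11/4.0² = 0.0164 + 0.6875 = 0.7039, so posterior SD = 1.1919.
Posterior mean = (-4.9/7.8² + 11·6.56/4.0²) / 0.7039 = 6.2924.
Interval: 6.2924 ± 1.960 × 1.1919 → [3.956, 8.628].

[3.956, 8.628]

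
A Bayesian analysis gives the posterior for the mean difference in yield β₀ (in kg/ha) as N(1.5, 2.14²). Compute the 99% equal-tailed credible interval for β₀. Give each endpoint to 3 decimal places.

[-4.012, 7.012]

The posterior is symmetric, so the 99% equal-tailed interval is β₀ = 1.5 ± z·2.14 with z = 2.576.
Half-width: 2.576 × 2.14 = 5.512.
1.5 − 5.512 = -4.012; 1.5 + 5.512 = 7.012.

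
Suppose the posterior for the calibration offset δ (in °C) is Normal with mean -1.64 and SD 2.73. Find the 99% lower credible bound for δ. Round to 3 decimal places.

-7.991

Need L with P(δ ≥ L) = 0.99: L = -1.64 − z_{0.01}·2.73.
z = 2.326; L = -1.64 − 2.326 × 2.73 = -7.991.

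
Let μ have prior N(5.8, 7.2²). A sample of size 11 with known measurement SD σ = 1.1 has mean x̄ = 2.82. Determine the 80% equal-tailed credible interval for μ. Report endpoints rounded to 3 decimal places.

[2.402, 3.251]

Posterior precision = 1/7.2² + 11/1.1² = 0.0193 + 9.0909 = 9.1102, so posterior SD = 0.3313.
Posterior mean = (5.8/7.2² + 11·2.82/1.1²) / 9.1102 = 2.8263.
Interval: 2.8263 ± 1.282 × 0.3313 → [2.402, 3.251].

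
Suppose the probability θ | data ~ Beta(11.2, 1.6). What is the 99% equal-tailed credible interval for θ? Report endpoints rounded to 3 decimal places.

[0.561, 0.996]

Posterior: Beta(11.2, 1.6).
Equal-tailed 99% interval: the 0.005 and 0.995 quantiles of Beta(11.2, 1.6).
Posterior mean ≈ 0.875, SD ≈ 0.089; a Normal approximation gives roughly [0.646, 1.104].
Exact: F⁻¹(0.005) = 0.561; F⁻¹(0.995) = 0.996.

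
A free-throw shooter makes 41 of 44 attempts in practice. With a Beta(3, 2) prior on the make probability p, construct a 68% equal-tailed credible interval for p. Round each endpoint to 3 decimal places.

Posterior: Beta(3+41, 2+3) = Beta(44, 5).
Equal-tailed 68% interval: the 0.16 and 0.84 quantiles of Beta(44, 5).
Posterior mean ≈ 0.898, SD ≈ 0.043; a Normal approximation gives roughly [0.855, 0.941].
Exact: F⁻¹(0.16) = 0.856; F⁻¹(0.84) = 0.940.

[0.856, 0.940]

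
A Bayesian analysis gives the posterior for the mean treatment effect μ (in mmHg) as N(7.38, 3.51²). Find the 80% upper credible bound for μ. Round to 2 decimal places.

Need U with P(μ ≤ U) = 0.80: U = 7.38 + z_{0.2}·3.51.
z = 0.842; U = 7.38 + 0.842 × 3.51 = 10.33.

10.33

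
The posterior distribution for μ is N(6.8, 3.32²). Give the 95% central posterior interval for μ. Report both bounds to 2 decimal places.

[0.29, 13.31]

The posterior is symmetric, so the 95% equal-tailed interval is μ = 6.8 ± z·3.32 with z = 1.960.
Half-width: 1.960 × 3.32 = 6.51.
6.8 − 6.51 = 0.29; 6.8 + 6.51 = 13.31.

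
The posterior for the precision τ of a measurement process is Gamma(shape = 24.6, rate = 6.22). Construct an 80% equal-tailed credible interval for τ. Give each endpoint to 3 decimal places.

[2.974, 5.005]

Posterior: Gamma(shape 24.6, rate 6.22).
Equal-tailed 80% interval: Gamma(24.6, 6.22) quantiles at 0.1 and 0.9.
Posterior mean ≈ 3.955, SD ≈ 0.797; a Normal approximation gives roughly [2.933, 4.977].
Exact: lower = 2.974; upper = 5.005.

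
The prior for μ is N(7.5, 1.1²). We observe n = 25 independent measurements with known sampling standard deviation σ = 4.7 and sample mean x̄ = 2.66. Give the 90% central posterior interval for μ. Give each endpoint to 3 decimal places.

[3.527, 5.878]

Posterior precision = 1/1.1² + 25/4.7² = 0.8264 + 1.1317 = 1.9582, so posterior SD = 0.7146.
Posterior mean = (7.5/1.1² + 25·2.66/4.7²) / 1.9582 = 4.7027.
Interval: 4.7027 ± 1.645 × 0.7146 → [3.527, 5.878].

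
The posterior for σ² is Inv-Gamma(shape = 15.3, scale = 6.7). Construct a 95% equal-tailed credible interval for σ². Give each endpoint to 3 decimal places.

Inverse-Gamma(15.3, 6.7) quantiles: F⁻¹(0.025) and F⁻¹(0.975).
Equivalently, 1/σ² ~ Gamma(15.3, rate = 6.7); invert its 0.975 and 0.025 quantiles.
Posterior mean ≈ 0.469, SD ≈ 0.128; a Normal approximation gives roughly [0.217, 0.720].
Exact: lower = 0.281; upper = 0.777.

[0.281, 0.777]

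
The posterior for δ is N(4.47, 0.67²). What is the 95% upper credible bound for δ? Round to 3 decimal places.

5.572

Need U with P(δ ≤ U) = 0.95: U = 4.47 + z_{0.05}·0.67.
z = 1.645; U = 4.47 + 1.645 × 0.67 = 5.572.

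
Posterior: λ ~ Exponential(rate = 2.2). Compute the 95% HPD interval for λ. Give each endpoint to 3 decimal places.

The exponential density is strictly decreasing on [0, ∞), so the HPD interval is anchored at 0: [0, q] with P(λ ≤ q) = 0.95.
q = −ln(1 − 0.95) / 2.2 = 2.9957 / 2.2 = 1.362.

[0.000, 1.362]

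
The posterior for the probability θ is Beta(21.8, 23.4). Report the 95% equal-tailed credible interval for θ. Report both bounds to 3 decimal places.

[0.340, 0.626]

Posterior: Beta(21.8, 23.4).
Equal-tailed 95% interval: the 0.025 and 0.975 quantiles of Beta(21.8, 23.4).
Posterior mean ≈ 0.482, SD ≈ 0.074; a Normal approximation gives roughly [0.338, 0.626].
Exact: F⁻¹(0.025) = 0.340; F⁻¹(0.975) = 0.626.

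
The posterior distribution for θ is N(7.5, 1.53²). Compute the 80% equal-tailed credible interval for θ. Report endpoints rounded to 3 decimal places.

[5.539, 9.461]

The posterior is symmetric, so the 80% equal-tailed interval is θ = 7.5 ± z·1.53 with z = 1.282.
Half-width: 1.282 × 1.53 = 1.961.
7.5 − 1.961 = 5.539; 7.5 + 1.961 = 9.461.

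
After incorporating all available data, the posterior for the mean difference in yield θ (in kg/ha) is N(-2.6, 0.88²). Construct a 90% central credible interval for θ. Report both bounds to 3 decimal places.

[-4.047, -1.153]

The posterior is symmetric, so the 90% equal-tailed interval is θ = -2.6 ± z·0.88 with z = 1.645.
Half-width: 1.645 × 0.88 = 1.447.
-2.6 − 1.447 = -4.047; -2.6 + 1.447 = -1.153.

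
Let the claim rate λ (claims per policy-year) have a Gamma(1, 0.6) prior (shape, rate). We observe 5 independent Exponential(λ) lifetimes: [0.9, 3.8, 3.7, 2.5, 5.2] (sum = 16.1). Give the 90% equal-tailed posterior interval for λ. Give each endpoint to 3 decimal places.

Posterior: Gamma(1+5, 0.6+16.1) = Gamma(6, 16.7) (shape, rate).
Equal-tailed 90% interval: Gamma(6, 16.7) quantiles at 0.05 and 0.95.
Posterior mean ≈ 0.359, SD ≈ 0.147; a Normal approximation gives roughly [0.118, 0.601].
Exact: lower = 0.156; upper = 0.630.

[0.156, 0.630]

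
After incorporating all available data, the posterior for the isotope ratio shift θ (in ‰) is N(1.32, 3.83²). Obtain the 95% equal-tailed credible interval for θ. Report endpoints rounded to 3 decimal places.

[-6.187, 8.827]

The posterior is symmetric, so the 95% equal-tailed interval is θ = 1.32 ± z·3.83 with z = 1.960.
Half-width: 1.960 × 3.83 = 7.507.
1.32 − 7.507 = -6.187; 1.32 + 7.507 = 8.827.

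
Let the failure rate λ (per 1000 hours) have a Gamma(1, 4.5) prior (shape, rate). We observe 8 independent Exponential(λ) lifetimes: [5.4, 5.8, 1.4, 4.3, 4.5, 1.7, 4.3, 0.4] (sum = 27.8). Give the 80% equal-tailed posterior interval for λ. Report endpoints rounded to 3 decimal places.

Posterior: Gamma(1+8, 4.5+27.8) = Gamma(9, 32.3) (shape, rate).
Equal-tailed 80% interval: Gamma(9, 32.3) quantiles at 0.1 and 0.9.
Posterior mean ≈ 0.279, SD ≈ 0.093; a Normal approximation gives roughly [0.160, 0.398].
Exact: lower = 0.168; upper = 0.402.

[0.168, 0.402]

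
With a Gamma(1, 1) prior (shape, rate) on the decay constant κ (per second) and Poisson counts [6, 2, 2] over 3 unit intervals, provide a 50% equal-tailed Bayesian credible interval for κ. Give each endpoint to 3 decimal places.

Posterior: Gamma(1+10, 1+3) = Gamma(11, 4) (shape, rate).
Equal-tailed 50% interval: Gamma(11, 4) quantiles at 0.25 and 0.75.
Posterior mean ≈ 2.750, SD ≈ 0.829; a Normal approximation gives roughly [2.191, 3.309].
Exact: lower = 2.155; upper = 3.255.

[2.155, 3.255]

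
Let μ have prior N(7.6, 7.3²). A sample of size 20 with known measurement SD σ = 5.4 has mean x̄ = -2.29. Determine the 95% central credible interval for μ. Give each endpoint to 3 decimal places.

[-4.362, 0.308]

Posterior precision = 1/7.3² + 20/5.4² = 0.0188 + 0.6859 = 0.7046, so posterior SD = 1.1913.
Posterior mean = (7.6/7.3² + 20·-2.29/5.4²) / 0.7046 = -2.0266.
Interval: -2.0266 ± 1.960 × 1.1913 → [-4.362, 0.308].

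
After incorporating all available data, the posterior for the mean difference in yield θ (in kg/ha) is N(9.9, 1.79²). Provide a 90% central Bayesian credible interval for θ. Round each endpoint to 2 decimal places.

The posterior is symmetric, so the 90% equal-tailed interval is θ = 9.9 ± z·1.79 with z = 1.645.
Half-width: 1.645 × 1.79 = 2.94.
9.9 − 2.94 = 6.96; 9.9 + 2.94 = 12.84.

[6.96, 12.84]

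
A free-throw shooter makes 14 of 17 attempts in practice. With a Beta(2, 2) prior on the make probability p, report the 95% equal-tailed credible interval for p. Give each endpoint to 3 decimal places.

Posterior: Beta(2+14, 2+3) = Beta(16, 5).
Equal-tailed 95% interval: the 0.025 and 0.975 quantiles of Beta(16, 5).
Posterior mean ≈ 0.762, SD ≈ 0.091; a Normal approximation gives roughly [0.584, 0.940].
Exact: F⁻¹(0.025) = 0.563; F⁻¹(0.975) = 0.913.

[0.563, 0.913]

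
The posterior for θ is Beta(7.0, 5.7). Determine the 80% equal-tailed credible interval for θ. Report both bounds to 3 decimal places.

Posterior: Beta(7.0, 5.7).
Equal-tailed 80% interval: the 0.1 and 0.9 quantiles of Beta(7.0, 5.7).
Posterior mean ≈ 0.551, SD ≈ 0.134; a Normal approximation gives roughly [0.379, 0.723].
Exact: F⁻¹(0.1) = 0.373; F⁻¹(0.9) = 0.726.

[0.373, 0.726]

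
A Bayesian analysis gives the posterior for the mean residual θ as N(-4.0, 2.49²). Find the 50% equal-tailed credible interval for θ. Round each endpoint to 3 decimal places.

[-5.679, -2.321]

The posterior is symmetric, so the 50% equal-tailed interval is θ = -4.0 ± z·2.49 with z = 0.674.
Half-width: 0.674 × 2.49 = 1.679.
-4.0 − 1.679 = -5.679; -4.0 + 1.679 = -2.321.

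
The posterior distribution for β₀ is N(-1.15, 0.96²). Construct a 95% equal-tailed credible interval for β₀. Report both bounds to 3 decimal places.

The posterior is symmetric, so the 95% equal-tailed interval is β₀ = -1.15 ± z·0.96 with z = 1.960.
Half-width: 1.960 × 0.96 = 1.882.
-1.15 − 1.882 = -3.032; -1.15 + 1.882 = 0.732.

[-3.032, 0.732]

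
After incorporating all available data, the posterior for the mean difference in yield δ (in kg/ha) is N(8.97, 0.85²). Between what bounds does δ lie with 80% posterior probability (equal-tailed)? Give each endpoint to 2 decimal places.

[7.88, 10.06]

The posterior is symmetric, so the 80% equal-tailed interval is δ = 8.97 ± z·0.85 with z = 1.282.
Half-width: 1.282 × 0.85 = 1.09.
8.97 − 1.09 = 7.88; 8.97 + 1.09 = 10.06.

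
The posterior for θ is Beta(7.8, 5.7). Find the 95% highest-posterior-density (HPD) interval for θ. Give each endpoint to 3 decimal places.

[0.326, 0.824]

The posterior is unimodal and skewed, so the HPD interval has equal density at both endpoints and is the shortest 95% interval.
Solving f(0.326) = f(0.824) with F(0.824) − F(0.326) = 0.95 gives [0.326, 0.824].
For comparison, the equal-tailed interval is [0.317, 0.816]; the HPD is narrower and shifted toward the mode.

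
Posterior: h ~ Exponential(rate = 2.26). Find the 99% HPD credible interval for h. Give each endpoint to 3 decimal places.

[0.000, 2.038]

The exponential density is strictly decreasing on [0, ∞), so the HPD interval is anchored at 0: [0, q] with P(h ≤ q) = 0.99.
q = −ln(1 − 0.99) / 2.26 = 4.6052 / 2.26 = 2.038.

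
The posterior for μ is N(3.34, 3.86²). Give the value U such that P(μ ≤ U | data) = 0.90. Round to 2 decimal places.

Need U with P(μ ≤ U) = 0.90: U = 3.34 + z_{0.1}·3.86.
z = 1.282; U = 3.34 + 1.282 × 3.86 = 8.29.

8.29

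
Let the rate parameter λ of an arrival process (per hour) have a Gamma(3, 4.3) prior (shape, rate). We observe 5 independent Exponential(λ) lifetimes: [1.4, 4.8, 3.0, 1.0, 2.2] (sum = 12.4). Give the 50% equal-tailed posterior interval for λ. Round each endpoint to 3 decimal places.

Posterior: Gamma(3+5, 4.3+12.4) = Gamma(8, 16.7) (shape, rate).
Equal-tailed 50% interval: Gamma(8, 16.7) quantiles at 0.25 and 0.75.
Posterior mean ≈ 0.479, SD ≈ 0.169; a Normal approximation gives roughly [0.365, 0.593].
Exact: lower = 0.357; upper = 0.580.

[0.357, 0.580]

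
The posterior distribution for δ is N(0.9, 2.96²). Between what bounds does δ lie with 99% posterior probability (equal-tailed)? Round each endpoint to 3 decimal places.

The posterior is symmetric, so the 99% equal-tailed interval is δ = 0.9 ± z·2.96 with z = 2.576.
Half-width: 2.576 × 2.96 = 7.624.
0.9 − 7.624 = -6.724; 0.9 + 7.624 = 8.524.

[-6.724, 8.524]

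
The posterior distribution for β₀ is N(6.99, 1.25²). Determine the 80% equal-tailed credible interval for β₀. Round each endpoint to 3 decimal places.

[5.388, 8.592]

The posterior is symmetric, so the 80% equal-tailed interval is β₀ = 6.99 ± z·1.25 with z = 1.282.
Half-width: 1.282 × 1.25 = 1.602.
6.99 − 1.602 = 5.388; 6.99 + 1.602 = 8.592.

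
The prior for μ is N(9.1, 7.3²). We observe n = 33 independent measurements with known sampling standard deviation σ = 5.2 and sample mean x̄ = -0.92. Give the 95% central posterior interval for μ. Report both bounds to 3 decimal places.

Posterior precision = 1/7.3² + 33/5.2² = 0.0188 + 1.2204 = 1.2392, so posterior SD = 0.8983.
Posterior mean = (9.1/7.3² + 33·-0.92/5.2²) / 1.2392 = -0.7683.
Interval: -0.7683 ± 1.960 × 0.8983 → [-2.529, 0.992].

[-2.529, 0.992]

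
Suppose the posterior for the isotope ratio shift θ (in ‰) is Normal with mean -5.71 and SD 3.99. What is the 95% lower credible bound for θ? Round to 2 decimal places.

-12.27

Need L with P(θ ≥ L) = 0.95: L = -5.71 − z_{0.05}·3.99.
z = 1.645; L = -5.71 − 1.645 × 3.99 = -12.27.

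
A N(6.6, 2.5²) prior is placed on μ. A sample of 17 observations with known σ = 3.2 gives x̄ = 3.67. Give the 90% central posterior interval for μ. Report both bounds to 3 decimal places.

Posterior precision = 1/2.5² + 17/3.2² = 0.1600 + 1.6602 = 1.8202, so posterior SD = 0.7412.
Posterior mean = (6.6/2.5² + 17·3.67/3.2²) / 1.8202 = 3.9276.
Interval: 3.9276 ± 1.645 × 0.7412 → [2.708, 5.147].

[2.708, 5.147]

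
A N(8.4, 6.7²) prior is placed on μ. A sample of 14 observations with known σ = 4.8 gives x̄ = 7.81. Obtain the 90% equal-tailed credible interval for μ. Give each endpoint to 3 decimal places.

Posterior precision = 1/6.7² + 14/4.8² = 0.0223 + 0.6076 = 0.6299, so posterior SD = 1.2600.
Posterior mean = (8.4/6.7² + 14·7.81/4.8²) / 0.6299 = 7.8309.
Interval: 7.8309 ± 1.645 × 1.2600 → [5.758, 9.903].

[5.758, 9.903]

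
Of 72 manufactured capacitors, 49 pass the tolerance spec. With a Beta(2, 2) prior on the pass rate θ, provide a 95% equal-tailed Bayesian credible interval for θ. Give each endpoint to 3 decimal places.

[0.562, 0.771]

Posterior: Beta(2+49, 2+23) = Beta(51, 25).
Equal-tailed 95% interval: the 0.025 and 0.975 quantiles of Beta(51, 25).
Posterior mean ≈ 0.671, SD ≈ 0.054; a Normal approximation gives roughly [0.566, 0.776].
Exact: F⁻¹(0.025) = 0.562; F⁻¹(0.975) = 0.771.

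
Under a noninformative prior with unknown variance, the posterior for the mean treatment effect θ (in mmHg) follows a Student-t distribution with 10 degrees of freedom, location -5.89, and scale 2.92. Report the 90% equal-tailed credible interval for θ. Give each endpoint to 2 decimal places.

[-11.18, -0.60]

The t_10 distribution is symmetric; the 90% interval is -5.89 ± t·2.92 with t_{0.95,10} = 1.812.
Half-width: 1.812 × 2.92 = 5.29.
-5.89 − 5.29 = -11.18; -5.89 + 5.29 = -0.60.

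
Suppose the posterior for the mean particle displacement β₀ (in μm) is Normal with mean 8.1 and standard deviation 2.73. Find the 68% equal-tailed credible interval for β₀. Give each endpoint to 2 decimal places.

The posterior is symmetric, so the 68% equal-tailed interval is β₀ = 8.1 ± z·2.73 with z = 0.994.
Half-width: 0.994 × 2.73 = 2.71.
8.1 − 2.71 = 5.39; 8.1 + 2.71 = 10.81.

[5.39, 10.81]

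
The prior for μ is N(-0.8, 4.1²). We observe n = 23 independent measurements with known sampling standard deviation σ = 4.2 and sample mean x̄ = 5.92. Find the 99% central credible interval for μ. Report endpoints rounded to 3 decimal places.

Posterior precision = 1/4.1² + 23/4.2² = 0.0595 + 1.3039 = 1.3633, so posterior SD = 0.8564.
Posterior mean = (-0.8/4.1² + 23·5.92/4.2²) / 1.3633 = 5.6268.
Interval: 5.6268 ± 2.576 × 0.8564 → [3.421, 7.833].

[3.421, 7.833]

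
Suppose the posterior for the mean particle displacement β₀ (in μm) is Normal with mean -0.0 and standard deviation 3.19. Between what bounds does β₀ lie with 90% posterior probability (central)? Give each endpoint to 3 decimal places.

[-5.247, 5.247]

The posterior is symmetric, so the 90% equal-tailed interval is β₀ = -0.0 ± z·3.19 with z = 1.645.
Half-width: 1.645 × 3.19 = 5.247.
-0.0 − 5.247 = -5.247; -0.0 + 5.247 = 5.247.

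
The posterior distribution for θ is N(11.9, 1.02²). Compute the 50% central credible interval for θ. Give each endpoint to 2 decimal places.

The posterior is symmetric, so the 50% equal-tailed interval is θ = 11.9 ± z·1.02 with z = 0.674.
Half-width: 0.674 × 1.02 = 0.69.
11.9 − 0.69 = 11.21; 11.9 + 0.69 = 12.59.

[11.21, 12.59]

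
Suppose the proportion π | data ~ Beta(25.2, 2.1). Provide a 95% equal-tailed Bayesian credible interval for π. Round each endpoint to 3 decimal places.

[0.800, 0.989]

Posterior: Beta(25.2, 2.1).
Equal-tailed 95% interval: the 0.025 and 0.975 quantiles of Beta(25.2, 2.1).
Posterior mean ≈ 0.923, SD ≈ 0.050; a Normal approximation gives roughly [0.825, 1.021].
Exact: F⁻¹(0.025) = 0.800; F⁻¹(0.975) = 0.989.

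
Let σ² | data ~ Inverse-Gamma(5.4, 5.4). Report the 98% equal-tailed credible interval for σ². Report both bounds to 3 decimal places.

[0.442, 3.658]

Inverse-Gamma(5.4, 5.4) quantiles: F⁻¹(0.01) and F⁻¹(0.99).
Equivalently, 1/σ² ~ Gamma(5.4, rate = 5.4); invert its 0.99 and 0.01 quantiles.
Posterior mean ≈ 1.227, SD ≈ 0.666; a Normal approximation gives roughly [-0.321, 2.776].
Exact: lower = 0.442; upper = 3.658.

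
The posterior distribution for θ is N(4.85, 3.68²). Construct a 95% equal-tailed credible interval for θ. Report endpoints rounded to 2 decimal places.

[-2.36, 12.06]

The posterior is symmetric, so the 95% equal-tailed interval is θ = 4.85 ± z·3.68 with z = 1.960.
Half-width: 1.960 × 3.68 = 7.21.
4.85 − 7.21 = -2.36; 4.85 + 7.21 = 12.06.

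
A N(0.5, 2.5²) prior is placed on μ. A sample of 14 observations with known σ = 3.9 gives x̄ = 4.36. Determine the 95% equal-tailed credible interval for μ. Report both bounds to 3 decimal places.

[1.903, 5.674]

Posterior precision = 1/2.5² + 14/3.9² = 0.1600 + 0.9204 = 1.0804, so posterior SD = 0.9621.
Posterior mean = (0.5/2.5² + 14·4.36/3.9²) / 1.0804 = 3.7884.
Interval: 3.7884 ± 1.960 × 0.9621 → [1.903, 5.674].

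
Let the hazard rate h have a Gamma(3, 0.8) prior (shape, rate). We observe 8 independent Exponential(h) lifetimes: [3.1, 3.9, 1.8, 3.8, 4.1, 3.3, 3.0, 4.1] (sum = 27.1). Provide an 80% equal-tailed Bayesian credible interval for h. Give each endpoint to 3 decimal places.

[0.252, 0.552]

Posterior: Gamma(3+8, 0.8+27.1) = Gamma(11, 27.9) (shape, rate).
Equal-tailed 80% interval: Gamma(11, 27.9) quantiles at 0.1 and 0.9.
Posterior mean ≈ 0.394, SD ≈ 0.119; a Normal approximation gives roughly [0.242, 0.547].
Exact: lower = 0.252; upper = 0.552.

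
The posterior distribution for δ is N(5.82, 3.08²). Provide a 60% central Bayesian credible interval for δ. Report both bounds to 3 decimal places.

[3.228, 8.412]

The posterior is symmetric, so the 60% equal-tailed interval is δ = 5.82 ± z·3.08 with z = 0.842.
Half-width: 0.842 × 3.08 = 2.592.
5.82 − 2.592 = 3.228; 5.82 + 2.592 = 8.412.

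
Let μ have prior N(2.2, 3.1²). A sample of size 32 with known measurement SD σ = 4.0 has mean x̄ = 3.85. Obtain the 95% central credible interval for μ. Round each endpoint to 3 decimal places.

[2.417, 5.120]

Posterior precision = 1/3.1² + 32/4.0² = 0.1041 + 2.0000 = 2.1041, so posterior SD = 0.6894.
Posterior mean = (2.2/3.1² + 32·3.85/4.0²) / 2.1041 = 3.7684.
Interval: 3.7684 ± 1.960 × 0.6894 → [2.417, 5.120].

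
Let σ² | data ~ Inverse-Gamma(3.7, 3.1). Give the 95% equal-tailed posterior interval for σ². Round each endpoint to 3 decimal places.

Inverse-Gamma(3.7, 3.1) quantiles: F⁻¹(0.025) and F⁻¹(0.975).
Equivalently, 1/σ² ~ Gamma(3.7, rate = 3.1); invert its 0.975 and 0.025 quantiles.
Posterior mean ≈ 1.148, SD ≈ 0.881; a Normal approximation gives roughly [-0.578, 2.874].
Exact: lower = 0.373; upper = 3.295.

[0.373, 3.295]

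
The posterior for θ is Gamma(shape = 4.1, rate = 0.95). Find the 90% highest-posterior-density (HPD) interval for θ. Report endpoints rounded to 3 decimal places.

[1.044, 7.462]

The posterior is unimodal and skewed, so the HPD interval has equal density at both endpoints and is the shortest 90% interval.
Solving f(1.044) = f(7.462) with F(7.462) − F(1.044) = 0.90 gives [1.044, 7.462].
For comparison, the equal-tailed interval is [1.500, 8.311]; the HPD is narrower and shifted toward the mode.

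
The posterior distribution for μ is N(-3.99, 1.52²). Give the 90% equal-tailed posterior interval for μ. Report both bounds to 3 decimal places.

The posterior is symmetric, so the 90% equal-tailed interval is μ = -3.99 ± z·1.52 with z = 1.645.
Half-width: 1.645 × 1.52 = 2.500.
-3.99 − 2.500 = -6.490; -3.99 + 2.500 = -1.490.

[-6.490, -1.490]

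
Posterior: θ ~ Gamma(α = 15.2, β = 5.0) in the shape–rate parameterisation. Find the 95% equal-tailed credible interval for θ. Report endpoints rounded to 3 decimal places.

[1.709, 4.748]

Posterior: Gamma(shape 15.2, rate 5.0).
Equal-tailed 95% interval: Gamma(15.2, 5.0) quantiles at 0.025 and 0.975.
Posterior mean ≈ 3.040, SD ≈ 0.780; a Normal approximation gives roughly [1.512, 4.568].
Exact: lower = 1.709; upper = 4.748.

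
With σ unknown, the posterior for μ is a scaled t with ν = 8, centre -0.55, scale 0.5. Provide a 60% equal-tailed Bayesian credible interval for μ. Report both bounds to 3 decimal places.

[-0.994, -0.106]

The t_8 distribution is symmetric; the 60% interval is -0.55 ± t·0.5 with t_{0.8,8} = 0.889.
Half-width: 0.889 × 0.5 = 0.444.
-0.55 − 0.444 = -0.994; -0.55 + 0.444 = -0.106.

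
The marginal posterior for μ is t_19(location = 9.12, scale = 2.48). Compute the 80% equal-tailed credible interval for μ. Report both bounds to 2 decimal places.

The t_19 distribution is symmetric; the 80% interval is 9.12 ± t·2.48 with t_{0.9,19} = 1.328.
Half-width: 1.328 × 2.48 = 3.29.
9.12 − 3.29 = 5.83; 9.12 + 3.29 = 12.41.

[5.83, 12.41]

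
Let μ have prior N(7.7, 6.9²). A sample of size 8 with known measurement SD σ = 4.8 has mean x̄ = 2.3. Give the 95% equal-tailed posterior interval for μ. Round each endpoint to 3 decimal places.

Posterior precision = 1/6.9² + 8/4.8² = 0.0210 + 0.3472 = 0.3682, so posterior SD = 1.6479.
Posterior mean = (7.7/6.9² + 8·2.3/4.8²) / 0.3682 = 2.6080.
Interval: 2.6080 ± 1.960 × 1.6479 → [-0.622, 5.838].

[-0.622, 5.838]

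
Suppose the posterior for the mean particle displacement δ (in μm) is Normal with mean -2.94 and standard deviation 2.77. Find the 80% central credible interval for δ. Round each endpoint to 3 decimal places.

The posterior is symmetric, so the 80% equal-tailed interval is δ = -2.94 ± z·2.77 with z = 1.282.
Half-width: 1.282 × 2.77 = 3.550.
-2.94 − 3.550 = -6.490; -2.94 + 3.550 = 0.610.

[-6.490, 0.610]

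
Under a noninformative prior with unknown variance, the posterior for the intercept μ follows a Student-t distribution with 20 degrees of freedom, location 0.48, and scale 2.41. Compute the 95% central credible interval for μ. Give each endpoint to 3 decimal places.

The t_20 distribution is symmetric; the 95% interval is 0.48 ± t·2.41 with t_{0.975,20} = 2.086.
Half-width: 2.086 × 2.41 = 5.027.
0.48 − 5.027 = -4.547; 0.48 + 5.027 = 5.507.

[-4.547, 5.507]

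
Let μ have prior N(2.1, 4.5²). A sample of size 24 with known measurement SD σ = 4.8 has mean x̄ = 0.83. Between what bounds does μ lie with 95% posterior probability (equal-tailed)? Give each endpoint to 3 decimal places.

[-0.989, 2.764]

Posterior precision = 1/4.5² + 24/4.8² = 0.0494 + 1.0417 = 1.0910, so posterior SD = 0.9574.
Posterior mean = (2.1/4.5² + 24·0.83/4.8²) / 1.0910 = 0.8875.
Interval: 0.8875 ± 1.960 × 0.9574 → [-0.989, 2.764].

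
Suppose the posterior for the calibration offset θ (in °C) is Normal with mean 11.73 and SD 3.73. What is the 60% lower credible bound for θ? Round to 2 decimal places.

Need L with P(θ ≥ L) = 0.60: L = 11.73 − z_{0.4}·3.73.
z = 0.253; L = 11.73 − 0.253 × 3.73 = 10.79.

10.79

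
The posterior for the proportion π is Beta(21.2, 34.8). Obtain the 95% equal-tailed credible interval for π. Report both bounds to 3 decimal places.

Posterior: Beta(21.2, 34.8).
Equal-tailed 95% interval: the 0.025 and 0.975 quantiles of Beta(21.2, 34.8).
Posterior mean ≈ 0.379, SD ≈ 0.064; a Normal approximation gives roughly [0.253, 0.504].
Exact: F⁻¹(0.025) = 0.257; F⁻¹(0.975) = 0.508.

[0.257, 0.508]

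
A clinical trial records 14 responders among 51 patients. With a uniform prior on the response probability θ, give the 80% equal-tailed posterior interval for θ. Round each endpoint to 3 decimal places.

[0.206, 0.364]

Posterior: Beta(1+14, 1+37) = Beta(15, 38).
Equal-tailed 80% interval: the 0.1 and 0.9 quantiles of Beta(15, 38).
Posterior mean ≈ 0.283, SD ≈ 0.061; a Normal approximation gives roughly [0.204, 0.362].
Exact: F⁻¹(0.1) = 0.206; F⁻¹(0.9) = 0.364.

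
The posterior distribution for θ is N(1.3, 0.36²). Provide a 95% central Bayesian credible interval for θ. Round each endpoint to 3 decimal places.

The posterior is symmetric, so the 95% equal-tailed interval is θ = 1.3 ± z·0.36 with z = 1.960.
Half-width: 1.960 × 0.36 = 0.706.
1.3 − 0.706 = 0.594; 1.3 + 0.706 = 2.006.

[0.594, 2.006]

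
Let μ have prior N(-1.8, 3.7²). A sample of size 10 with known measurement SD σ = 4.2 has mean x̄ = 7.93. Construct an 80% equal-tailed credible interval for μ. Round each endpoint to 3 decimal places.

Posterior precision = 1/3.7² + 10/4.2² = 0.0730 + 0.5669 = 0.6399, so posterior SD = 1.2501.
Posterior mean = (-1.8/3.7² + 10·7.93/4.2²) / 0.6399 = 6.8194.
Interval: 6.8194 ± 1.282 × 1.2501 → [5.217, 8.421].

[5.217, 8.421]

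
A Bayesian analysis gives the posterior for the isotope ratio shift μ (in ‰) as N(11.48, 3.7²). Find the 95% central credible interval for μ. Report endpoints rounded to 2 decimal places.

The posterior is symmetric, so the 95% equal-tailed interval is μ = 11.48 ± z·3.7 with z = 1.960.
Half-width: 1.960 × 3.7 = 7.25.
11.48 − 7.25 = 4.23; 11.48 + 7.25 = 18.73.

[4.23, 18.73]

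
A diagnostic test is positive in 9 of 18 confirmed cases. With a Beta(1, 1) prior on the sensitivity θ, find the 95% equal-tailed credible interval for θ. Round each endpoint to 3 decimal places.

Posterior: Beta(1+9, 1+9) = Beta(10, 10).
Equal-tailed 95% interval: the 0.025 and 0.975 quantiles of Beta(10, 10).
Posterior mean ≈ 0.500, SD ≈ 0.109; a Normal approximation gives roughly [0.286, 0.714].
Exact: F⁻¹(0.025) = 0.289; F⁻¹(0.975) = 0.711.

[0.289, 0.711]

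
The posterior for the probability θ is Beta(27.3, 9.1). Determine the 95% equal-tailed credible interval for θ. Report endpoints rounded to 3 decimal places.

Posterior: Beta(27.3, 9.1).
Equal-tailed 95% interval: the 0.025 and 0.975 quantiles of Beta(27.3, 9.1).
Posterior mean ≈ 0.750, SD ≈ 0.071; a Normal approximation gives roughly [0.611, 0.889].
Exact: F⁻¹(0.025) = 0.600; F⁻¹(0.975) = 0.875.

[0.600, 0.875]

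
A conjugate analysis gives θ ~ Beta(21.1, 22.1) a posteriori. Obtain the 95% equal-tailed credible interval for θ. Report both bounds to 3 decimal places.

[0.342, 0.636]

Posterior: Beta(21.1, 22.1).
Equal-tailed 95% interval: the 0.025 and 0.975 quantiles of Beta(21.1, 22.1).
Posterior mean ≈ 0.488, SD ≈ 0.075; a Normal approximation gives roughly [0.341, 0.636].
Exact: F⁻¹(0.025) = 0.342; F⁻¹(0.975) = 0.636.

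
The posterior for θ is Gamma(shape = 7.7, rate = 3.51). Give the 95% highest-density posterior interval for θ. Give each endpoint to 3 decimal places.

The posterior is unimodal and skewed, so the HPD interval has equal density at both endpoints and is the shortest 95% interval.
Solving f(0.793) = f(3.767) with F(3.767) − F(0.793) = 0.95 gives [0.793, 3.767].
For comparison, the equal-tailed interval is [0.929, 3.993]; the HPD is narrower and shifted toward the mode.

[0.793, 3.767]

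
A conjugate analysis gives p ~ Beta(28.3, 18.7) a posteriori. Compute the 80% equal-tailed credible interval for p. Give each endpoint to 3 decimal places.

Posterior: Beta(28.3, 18.7).
Equal-tailed 80% interval: the 0.1 and 0.9 quantiles of Beta(28.3, 18.7).
Posterior mean ≈ 0.602, SD ≈ 0.071; a Normal approximation gives roughly [0.512, 0.693].
Exact: F⁻¹(0.1) = 0.510; F⁻¹(0.9) = 0.692.

[0.510, 0.692]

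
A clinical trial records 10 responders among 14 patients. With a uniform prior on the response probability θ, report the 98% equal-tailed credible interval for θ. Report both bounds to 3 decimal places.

Posterior: Beta(1+10, 1+4) = Beta(11, 5).
Equal-tailed 98% interval: the 0.01 and 0.99 quantiles of Beta(11, 5).
Posterior mean ≈ 0.688, SD ≈ 0.112; a Normal approximation gives roughly [0.426, 0.949].
Exact: F⁻¹(0.01) = 0.403; F⁻¹(0.99) = 0.906.

[0.403, 0.906]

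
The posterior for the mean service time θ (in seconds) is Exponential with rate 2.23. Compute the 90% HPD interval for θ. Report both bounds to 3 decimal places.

[0.000, 1.033]

The exponential density is strictly decreasing on [0, ∞), so the HPD interval is anchored at 0: [0, q] with P(θ ≤ q) = 0.90.
q = −ln(1 − 0.90) / 2.23 = 2.3026 / 2.23 = 1.033.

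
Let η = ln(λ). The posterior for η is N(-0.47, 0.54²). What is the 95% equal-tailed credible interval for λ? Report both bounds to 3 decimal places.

On the log scale the 95% interval is -0.47 ± 1.960 × 0.54 = [-1.5284, 0.5884].
Exponentiate: [e^-1.5284, e^0.5884] = [0.217, 1.801].

[0.217, 1.801]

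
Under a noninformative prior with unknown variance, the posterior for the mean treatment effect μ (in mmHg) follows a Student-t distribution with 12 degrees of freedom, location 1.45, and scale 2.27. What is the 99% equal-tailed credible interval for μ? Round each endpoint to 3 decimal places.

[-5.484, 8.384]

The t_12 distribution is symmetric; the 99% interval is 1.45 ± t·2.27 with t_{0.995,12} = 3.055.
Half-width: 3.055 × 2.27 = 6.934.
1.45 − 6.934 = -5.484; 1.45 + 6.934 = 8.384.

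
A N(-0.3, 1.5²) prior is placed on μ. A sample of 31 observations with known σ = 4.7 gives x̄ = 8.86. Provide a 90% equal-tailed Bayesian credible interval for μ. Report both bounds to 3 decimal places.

Posterior precision = 1/1.5² + 31/4.7² = 0.4444 + 1.4033 = 1.8478, so posterior SD = 0.7357.
Posterior mean = (-0.3/1.5² + 31·8.86/4.7²) / 1.8478 = 6.6568.
Interval: 6.6568 ± 1.645 × 0.7357 → [5.447, 7.867].

[5.447, 7.867]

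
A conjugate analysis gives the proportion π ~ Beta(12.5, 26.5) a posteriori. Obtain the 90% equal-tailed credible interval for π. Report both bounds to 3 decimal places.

[0.204, 0.447]

Posterior: Beta(12.5, 26.5).
Equal-tailed 90% interval: the 0.05 and 0.95 quantiles of Beta(12.5, 26.5).
Posterior mean ≈ 0.321, SD ≈ 0.074; a Normal approximation gives roughly [0.199, 0.442].
Exact: F⁻¹(0.05) = 0.204; F⁻¹(0.95) = 0.447.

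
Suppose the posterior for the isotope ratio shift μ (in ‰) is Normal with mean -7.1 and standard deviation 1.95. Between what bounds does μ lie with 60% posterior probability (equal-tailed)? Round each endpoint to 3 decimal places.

[-8.741, -5.459]

The posterior is symmetric, so the 60% equal-tailed interval is μ = -7.1 ± z·1.95 with z = 0.842.
Half-width: 0.842 × 1.95 = 1.641.
-7.1 − 1.641 = -8.741; -7.1 + 1.641 = -5.459.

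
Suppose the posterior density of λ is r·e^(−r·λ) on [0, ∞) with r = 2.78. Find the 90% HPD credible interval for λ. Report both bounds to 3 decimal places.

[0.000, 0.828]

The exponential density is strictly decreasing on [0, ∞), so the HPD interval is anchored at 0: [0, q] with P(λ ≤ q) = 0.90.
q = −ln(1 − 0.90) / 2.78 = 2.3026 / 2.78 = 0.828.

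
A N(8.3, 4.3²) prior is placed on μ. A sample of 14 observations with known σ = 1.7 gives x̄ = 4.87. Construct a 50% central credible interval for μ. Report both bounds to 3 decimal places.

[4.603, 5.213]

Posterior precision = 1/4.3² + 14/1.7² = 0.0541 + 4.8443 = 4.8984, so posterior SD = 0.4518.
Posterior mean = (8.3/4.3² + 14·4.87/1.7²) / 4.8984 = 4.9079.
Interval: 4.9079 ± 0.674 × 0.4518 → [4.603, 5.213].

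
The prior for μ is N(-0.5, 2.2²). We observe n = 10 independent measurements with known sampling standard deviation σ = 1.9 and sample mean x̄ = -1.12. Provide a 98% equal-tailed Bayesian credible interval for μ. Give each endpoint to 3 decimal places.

Posterior precision = 1/2.2² + 10/1.9² = 0.2066 + 2.7701 = 2.9767, so posterior SD = 0.5796.
Posterior mean = (-0.5/2.2² + 10·-1.12/1.9²) / 2.9767 = -1.0770.
Interval: -1.0770 ± 2.326 × 0.5796 → [-2.425, 0.271].

[-2.425, 0.271]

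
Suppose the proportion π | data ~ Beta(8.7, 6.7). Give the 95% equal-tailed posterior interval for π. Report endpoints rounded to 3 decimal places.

[0.321, 0.793]

Posterior: Beta(8.7, 6.7).
Equal-tailed 95% interval: the 0.025 and 0.975 quantiles of Beta(8.7, 6.7).
Posterior mean ≈ 0.565, SD ≈ 0.122; a Normal approximation gives roughly [0.325, 0.805].
Exact: F⁻¹(0.025) = 0.321; F⁻¹(0.975) = 0.793.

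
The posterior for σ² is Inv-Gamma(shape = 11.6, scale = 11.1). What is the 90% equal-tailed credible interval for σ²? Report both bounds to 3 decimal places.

[0.627, 1.677]

Inverse-Gamma(11.6, 11.1) quantiles: F⁻¹(0.05) and F⁻¹(0.95).
Equivalently, 1/σ² ~ Gamma(11.6, rate = 11.1); invert its 0.95 and 0.05 quantiles.
Posterior mean ≈ 1.047, SD ≈ 0.338; a Normal approximation gives roughly [0.491, 1.603].
Exact: lower = 0.627; upper = 1.677.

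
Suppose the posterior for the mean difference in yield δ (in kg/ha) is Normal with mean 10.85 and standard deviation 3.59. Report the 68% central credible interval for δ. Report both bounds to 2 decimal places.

The posterior is symmetric, so the 68% equal-tailed interval is δ = 10.85 ± z·3.59 with z = 0.994.
Half-width: 0.994 × 3.59 = 3.57.
10.85 − 3.57 = 7.28; 10.85 + 3.57 = 14.42.

[7.28, 14.42]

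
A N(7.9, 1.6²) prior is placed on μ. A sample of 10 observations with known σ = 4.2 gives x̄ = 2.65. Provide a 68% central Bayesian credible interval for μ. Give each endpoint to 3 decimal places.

Posterior precision = 1/1.6² + 10/4.2² = 0.3906 + 0.5669 = 0.9575, so posterior SD = 1.0219.
Posterior mean = (7.9/1.6² + 10·2.65/4.2²) / 0.9575 = 4.7918.
Interval: 4.7918 ± 0.994 × 1.0219 → [3.775, 5.808].

[3.775, 5.808]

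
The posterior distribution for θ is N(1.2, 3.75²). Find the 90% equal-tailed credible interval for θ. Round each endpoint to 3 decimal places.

The posterior is symmetric, so the 90% equal-tailed interval is θ = 1.2 ± z·3.75 with z = 1.645.
Half-width: 1.645 × 3.75 = 6.168.
1.2 − 6.168 = -4.968; 1.2 + 6.168 = 7.368.

[-4.968, 7.368]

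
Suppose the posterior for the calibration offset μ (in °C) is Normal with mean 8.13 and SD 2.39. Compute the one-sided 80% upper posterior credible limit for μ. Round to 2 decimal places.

10.14

Need U with P(μ ≤ U) = 0.80: U = 8.13 + z_{0.2}·2.39.
z = 0.842; U = 8.13 + 0.842 × 2.39 = 10.14.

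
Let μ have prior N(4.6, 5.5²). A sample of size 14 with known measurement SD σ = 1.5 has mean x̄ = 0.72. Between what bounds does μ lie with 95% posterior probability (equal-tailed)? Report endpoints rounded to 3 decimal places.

[-0.043, 1.524]

Posterior precision = 1/5.5² + 14/1.5² = 0.0331 + 6.2222 = 6.2553, so posterior SD = 0.3998.
Posterior mean = (4.6/5.5² + 14·0.72/1.5²) / 6.2553 = 0.7405.
Interval: 0.7405 ± 1.960 × 0.3998 → [-0.043, 1.524].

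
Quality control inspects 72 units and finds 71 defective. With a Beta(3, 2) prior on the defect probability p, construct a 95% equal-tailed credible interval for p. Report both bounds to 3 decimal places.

[0.908, 0.992]

Posterior: Beta(3+71, 2+1) = Beta(74, 3).
Equal-tailed 95% interval: the 0.025 and 0.975 quantiles of Beta(74, 3).
Posterior mean ≈ 0.961, SD ≈ 0.022; a Normal approximation gives roughly [0.918, 1.004].
Exact: F⁻¹(0.025) = 0.908; F⁻¹(0.975) = 0.992.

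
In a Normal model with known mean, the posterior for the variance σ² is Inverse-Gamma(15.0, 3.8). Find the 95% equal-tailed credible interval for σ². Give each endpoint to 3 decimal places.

Inverse-Gamma(15.0, 3.8) quantiles: F⁻¹(0.025) and F⁻¹(0.975).
Equivalently, 1/σ² ~ Gamma(15.0, rate = 3.8); invert its 0.975 and 0.025 quantiles.
Posterior mean ≈ 0.271, SD ≈ 0.075; a Normal approximation gives roughly [0.124, 0.419].
Exact: lower = 0.162; upper = 0.453.

[0.162, 0.453]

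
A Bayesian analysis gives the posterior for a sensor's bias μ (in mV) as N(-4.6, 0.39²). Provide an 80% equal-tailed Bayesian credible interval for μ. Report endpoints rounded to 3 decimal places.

The posterior is symmetric, so the 80% equal-tailed interval is μ = -4.6 ± z·0.39 with z = 1.282.
Half-width: 1.282 × 0.39 = 0.500.
-4.6 − 0.500 = -5.100; -4.6 + 0.500 = -4.100.

[-5.100, -4.100]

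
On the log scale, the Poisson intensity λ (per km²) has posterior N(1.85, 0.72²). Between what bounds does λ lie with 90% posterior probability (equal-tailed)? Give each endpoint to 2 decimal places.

[1.95, 20.79]

On the log scale the 90% interval is 1.85 ± 1.645 × 0.72 = [0.6657, 3.0343].
Exponentiate: [e^0.6657, e^3.0343] = [1.95, 20.79].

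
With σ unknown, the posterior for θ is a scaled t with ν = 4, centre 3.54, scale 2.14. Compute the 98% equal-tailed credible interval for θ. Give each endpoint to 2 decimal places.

[-4.48, 11.56]

The t_4 distribution is symmetric; the 98% interval is 3.54 ± t·2.14 with t_{0.99,4} = 3.747.
Half-width: 3.747 × 2.14 = 8.02.
3.54 − 8.02 = -4.48; 3.54 + 8.02 = 11.56.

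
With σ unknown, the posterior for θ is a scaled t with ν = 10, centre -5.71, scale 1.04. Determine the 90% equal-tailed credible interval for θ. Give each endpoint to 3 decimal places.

[-7.595, -3.825]

The t_10 distribution is symmetric; the 90% interval is -5.71 ± t·1.04 with t_{0.95,10} = 1.812.
Half-width: 1.812 × 1.04 = 1.885.
-5.71 − 1.885 = -7.595; -5.71 + 1.885 = -3.825.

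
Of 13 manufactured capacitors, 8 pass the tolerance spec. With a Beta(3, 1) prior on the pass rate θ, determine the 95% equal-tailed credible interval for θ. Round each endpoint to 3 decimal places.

Posterior: Beta(3+8, 1+5) = Beta(11, 6).
Equal-tailed 95% interval: the 0.025 and 0.975 quantiles of Beta(11, 6).
Posterior mean ≈ 0.647, SD ≈ 0.113; a Normal approximation gives roughly [0.426, 0.868].
Exact: F⁻¹(0.025) = 0.413; F⁻¹(0.975) = 0.848.

[0.413, 0.848]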